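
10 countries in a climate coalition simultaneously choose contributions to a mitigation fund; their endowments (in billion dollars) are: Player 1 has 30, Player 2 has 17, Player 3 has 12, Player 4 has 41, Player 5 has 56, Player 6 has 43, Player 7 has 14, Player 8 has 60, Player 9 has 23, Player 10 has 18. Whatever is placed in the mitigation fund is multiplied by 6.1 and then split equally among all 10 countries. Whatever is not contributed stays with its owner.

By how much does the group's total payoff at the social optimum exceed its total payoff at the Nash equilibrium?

1601.40 billion dollars

The private return per contributed unit is 6.1/10 = 0.6100 < 1 for every player regardless of endowment, so the Nash equilibrium is zero contribution and the group total is Σ E_j = 30 + 17 + 12 + 41 + 56 + 43 + 14 + 60 + 23 + 18 = 314.
Each contributed unit returns 6.100 to the group, so the social optimum is full contribution by everyone: group total = 6.100 × 314 = 1915.40.
Efficiency loss = (6.100 − 1) × 314 = 1601.40.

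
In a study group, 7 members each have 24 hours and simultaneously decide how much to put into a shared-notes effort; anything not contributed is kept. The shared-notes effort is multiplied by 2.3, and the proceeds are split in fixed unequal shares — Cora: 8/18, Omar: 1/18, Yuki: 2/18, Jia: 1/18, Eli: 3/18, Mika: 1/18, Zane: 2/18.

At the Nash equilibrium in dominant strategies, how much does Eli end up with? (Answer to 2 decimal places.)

For player j, contributing a unit is worthwhile iff 2.3 × (j's share) ≥ 1, i.e. iff j's share is at least 0.4348.
Only Cora (8/18) clears that bar, contributing 24; the remaining 6 contribute 0. Total contributed: 24.
Eli keeps 24 and receives 2.3 × 24 × 3/18 = 9.20 from the shared-notes effort, for a payoff of 33.20.

33.20 hours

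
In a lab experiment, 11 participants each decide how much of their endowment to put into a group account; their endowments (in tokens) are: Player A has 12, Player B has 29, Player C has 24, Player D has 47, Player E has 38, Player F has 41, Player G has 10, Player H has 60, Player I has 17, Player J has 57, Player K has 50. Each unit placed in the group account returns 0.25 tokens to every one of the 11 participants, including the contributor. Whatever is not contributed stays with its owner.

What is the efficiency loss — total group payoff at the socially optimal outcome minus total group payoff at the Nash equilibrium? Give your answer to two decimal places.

The private return per contributed unit is 0.25 < 1 for everyone, so the Nash equilibrium is zero contribution and the group total is Σ E_j = 12 + 29 + 24 + 47 + 38 + 41 + 10 + 60 + 17 + 57 + 50 = 385.
Each contributed unit returns 2.750 to the group, so the social optimum is full contribution by everyone: group total = 2.750 × 385 = 1058.75.
Efficiency loss = (2.750 − 1) × 385 = 673.75.

673.75 tokens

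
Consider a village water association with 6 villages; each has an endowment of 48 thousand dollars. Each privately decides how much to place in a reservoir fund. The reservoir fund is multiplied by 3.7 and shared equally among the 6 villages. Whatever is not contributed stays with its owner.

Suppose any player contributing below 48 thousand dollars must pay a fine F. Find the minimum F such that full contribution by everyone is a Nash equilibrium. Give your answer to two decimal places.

18.40 thousand dollars

Given the others contribute fully, the best deviation is to contribute 0 (any partial contribution still incurs the fine and gives up units whose private return 0.6167 is below 1).
Deviating from 48 to 0 saves 48 thousand dollars but forfeits the deviator's share of the drop in the reservoir fund: 3.7/6 × 48 = 29.60.
So the deviation gain is 48 − 29.60 = 18.40, and the fine must be at least 18.40 thousand dollars to wipe it out.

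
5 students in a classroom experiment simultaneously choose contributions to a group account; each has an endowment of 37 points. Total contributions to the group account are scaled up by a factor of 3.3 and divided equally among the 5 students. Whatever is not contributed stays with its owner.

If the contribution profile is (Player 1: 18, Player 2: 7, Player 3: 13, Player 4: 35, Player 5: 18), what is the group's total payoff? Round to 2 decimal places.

394.30 points

Total contributed: 18 + 7 + 13 + 35 + 18 = 91; total kept: 5 × 37 − 91 = 94.
The group account pays out 3.3 × 91 = 300.30 in aggregate.
Group total = 94 + 300.30 = 394.30.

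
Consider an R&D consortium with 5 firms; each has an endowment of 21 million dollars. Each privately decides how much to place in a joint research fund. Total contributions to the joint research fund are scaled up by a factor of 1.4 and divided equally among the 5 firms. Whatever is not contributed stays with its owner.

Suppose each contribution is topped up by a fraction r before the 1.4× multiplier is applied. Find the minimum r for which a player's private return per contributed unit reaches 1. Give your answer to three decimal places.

2.571

With matching at rate r, one contributed unit becomes (1 + r) in the joint research fund and returns 1.4 × (1 + r) / 5 to the contributor.
Setting this equal to 1: 1 + r = 5/1.4 = 3.5714.
So the minimum matching rate is r = 3.5714 − 1 = 2.571.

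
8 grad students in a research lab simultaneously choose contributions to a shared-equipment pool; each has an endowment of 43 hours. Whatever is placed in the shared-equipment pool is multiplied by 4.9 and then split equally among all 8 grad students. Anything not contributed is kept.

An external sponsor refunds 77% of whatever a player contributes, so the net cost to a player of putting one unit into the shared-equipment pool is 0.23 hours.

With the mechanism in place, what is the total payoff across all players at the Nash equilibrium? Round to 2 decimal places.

1950.48 hours

The effective private return per unit is now (4.9/8) / 0.23 = 2.6630 > 1, so every player's dominant strategy flips to full contribution.
So the Nash equilibrium is full contribution by all 8; the group earns 8 × (43 × 0.77 + 4.9 × 43) = 1950.48.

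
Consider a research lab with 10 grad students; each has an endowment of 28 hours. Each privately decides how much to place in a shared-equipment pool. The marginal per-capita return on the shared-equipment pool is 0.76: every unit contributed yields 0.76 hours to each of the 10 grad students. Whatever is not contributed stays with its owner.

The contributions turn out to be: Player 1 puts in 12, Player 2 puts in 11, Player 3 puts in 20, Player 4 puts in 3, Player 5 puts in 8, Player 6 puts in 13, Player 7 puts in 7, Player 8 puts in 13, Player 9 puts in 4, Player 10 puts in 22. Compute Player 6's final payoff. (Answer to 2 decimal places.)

Total contributed: 12 + 11 + 20 + 3 + 8 + 13 + 7 + 13 + 4 + 22 = 113.
Each receives 0.76 × 113 = 85.88 from the shared-equipment pool.
Player 6 keeps 28 − 13 = 15, so Player 6's payoff is 15 + 85.88 = 100.88.

100.88 hours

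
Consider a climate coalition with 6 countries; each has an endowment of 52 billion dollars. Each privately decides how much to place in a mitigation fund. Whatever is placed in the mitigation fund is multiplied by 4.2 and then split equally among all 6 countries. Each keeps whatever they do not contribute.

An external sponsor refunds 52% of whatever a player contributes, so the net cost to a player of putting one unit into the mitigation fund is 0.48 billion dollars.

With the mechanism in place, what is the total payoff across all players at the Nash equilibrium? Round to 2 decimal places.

1472.64 billion dollars

Under the mechanism each unit contributed yields (4.2/6) / 0.48 = 1.4583 back to its contributor per unit of net cost, which exceeds 1, making full contribution the dominant choice for everyone.
So the Nash equilibrium is full contribution by all 6; the group earns 6 × (52 × 0.52 + 4.2 × 52) = 1472.64.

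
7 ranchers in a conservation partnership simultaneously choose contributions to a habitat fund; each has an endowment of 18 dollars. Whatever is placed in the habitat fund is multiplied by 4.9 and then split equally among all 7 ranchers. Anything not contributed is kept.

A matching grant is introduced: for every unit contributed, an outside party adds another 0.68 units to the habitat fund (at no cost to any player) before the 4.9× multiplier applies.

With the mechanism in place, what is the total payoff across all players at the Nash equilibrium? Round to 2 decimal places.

The effective private return per unit is now 4.9 × 1.68 / 7 = 1.1760 > 1, so every player's dominant strategy flips to full contribution.
So the Nash equilibrium is full contribution by all 7; the group earns 4.9 × 1.68 × 126 = 1037.23.

1037.23 dollars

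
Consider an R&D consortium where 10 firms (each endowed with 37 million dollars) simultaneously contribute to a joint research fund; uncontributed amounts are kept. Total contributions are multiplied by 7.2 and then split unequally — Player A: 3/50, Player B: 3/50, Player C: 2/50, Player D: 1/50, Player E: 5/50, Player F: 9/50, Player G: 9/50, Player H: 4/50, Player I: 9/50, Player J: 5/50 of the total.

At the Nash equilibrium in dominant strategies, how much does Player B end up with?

A player with share s gets back 7.2·s per unit contributed, so full contribution is dominant for anyone with s > 1/7.2 = 0.1389 and zero contribution is dominant for anyone below.
The shares above 0.1389 belong to Player F, Player G and Player I, contributing 37 each; the remaining 7 contribute 0. Total contributed: 111.
Player B keeps 37 and receives 7.2 × 111 × 3/50 = 47.95 from the joint research fund, for a payoff of 84.95.

84.95 million dollars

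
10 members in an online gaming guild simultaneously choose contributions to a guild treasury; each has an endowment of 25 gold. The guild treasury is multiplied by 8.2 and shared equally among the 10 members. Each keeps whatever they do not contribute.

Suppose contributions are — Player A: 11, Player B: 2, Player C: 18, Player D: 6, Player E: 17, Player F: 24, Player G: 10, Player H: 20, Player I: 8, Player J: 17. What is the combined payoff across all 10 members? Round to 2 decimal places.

Total contributed: 11 + 2 + 18 + 6 + 17 + 24 + 10 + 20 + 8 + 17 = 133; total kept: 10 × 25 − 133 = 117.
The guild treasury pays out 8.2 × 133 = 1090.60 in aggregate.
Group total = 117 + 1090.60 = 1207.60.

1207.60 gold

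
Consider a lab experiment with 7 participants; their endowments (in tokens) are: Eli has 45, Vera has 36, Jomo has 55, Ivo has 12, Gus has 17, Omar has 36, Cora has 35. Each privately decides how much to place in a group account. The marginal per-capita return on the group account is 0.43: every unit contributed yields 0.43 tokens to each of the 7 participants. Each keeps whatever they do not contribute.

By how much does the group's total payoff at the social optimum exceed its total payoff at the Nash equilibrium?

474.36 tokens

The private return per contributed unit is 0.43 < 1 for everyone, so the Nash equilibrium is zero contribution and the group total is Σ E_j = 45 + 36 + 55 + 12 + 17 + 36 + 35 = 236.
Each contributed unit returns 3.010 to the group, so the social optimum is full contribution by everyone: group total = 3.010 × 236 = 710.36.
Efficiency loss = (3.010 − 1) × 236 = 474.36.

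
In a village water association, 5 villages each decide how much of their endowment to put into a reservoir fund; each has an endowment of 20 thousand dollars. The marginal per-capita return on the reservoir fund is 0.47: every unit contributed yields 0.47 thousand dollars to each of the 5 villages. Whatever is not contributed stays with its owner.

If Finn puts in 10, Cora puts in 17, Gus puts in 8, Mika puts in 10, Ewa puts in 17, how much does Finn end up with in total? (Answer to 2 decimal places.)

39.14 thousand dollars

Total contributed: 10 + 17 + 8 + 10 + 17 = 62.
Each receives 0.47 × 62 = 29.14 from the reservoir fund.
Finn keeps 20 − 10 = 10, so Finn's payoff is 10 + 29.14 = 39.14.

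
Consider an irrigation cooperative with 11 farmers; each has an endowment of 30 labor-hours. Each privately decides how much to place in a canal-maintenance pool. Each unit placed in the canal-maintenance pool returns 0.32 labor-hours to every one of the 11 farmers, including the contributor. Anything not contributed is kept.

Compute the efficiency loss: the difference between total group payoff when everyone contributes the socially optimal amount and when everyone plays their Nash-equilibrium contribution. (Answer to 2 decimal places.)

831.60 labor-hours

The private return per contributed unit is 0.32 < 1, so contributing 0 is dominant for every player. At the Nash equilibrium everyone keeps their 30, and the group total is 11 × 30 = 330.
Each contributed unit returns 3.520 to the group as a whole (0.32 to each of 11 players), which exceeds 1, so the social optimum is full contribution: group total = 3.520 × 330 = 1161.60.
Efficiency loss = 1161.60 − 330 = 831.60.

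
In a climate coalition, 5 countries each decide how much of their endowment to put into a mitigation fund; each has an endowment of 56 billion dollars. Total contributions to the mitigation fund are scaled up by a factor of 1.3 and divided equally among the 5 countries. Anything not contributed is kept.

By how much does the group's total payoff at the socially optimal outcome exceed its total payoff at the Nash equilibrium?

Each contributed unit returns 1.3/5 = 0.2600 to its contributor — below 1 — so contributing 0 is dominant for every player. At the Nash equilibrium everyone keeps their 56, and the group total is 5 × 56 = 280.
Each contributed unit returns 1.300 to the group as a whole (0.2600 to each of 5 players), which exceeds 1, so the social optimum is full contribution: group total = 1.300 × 280 = 364.00.
Efficiency loss = 364.00 − 280 = 84.00.

84.00 billion dollars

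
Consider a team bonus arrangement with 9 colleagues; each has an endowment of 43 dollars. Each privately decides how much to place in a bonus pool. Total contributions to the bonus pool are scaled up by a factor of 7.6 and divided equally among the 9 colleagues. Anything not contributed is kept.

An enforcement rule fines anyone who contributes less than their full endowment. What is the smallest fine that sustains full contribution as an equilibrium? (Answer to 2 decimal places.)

6.69 dollars

Given the others contribute fully, the best deviation is to contribute 0 (any partial contribution still incurs the fine and gives up units whose private return 0.8444 is below 1).
Deviating from 43 to 0 saves 43 dollars but forfeits the deviator's share of the drop in the bonus pool: 7.6/9 × 43 = 36.31.
So the deviation gain is 43 − 36.31 = 6.69, and the fine must be at least 6.69 dollars to wipe it out.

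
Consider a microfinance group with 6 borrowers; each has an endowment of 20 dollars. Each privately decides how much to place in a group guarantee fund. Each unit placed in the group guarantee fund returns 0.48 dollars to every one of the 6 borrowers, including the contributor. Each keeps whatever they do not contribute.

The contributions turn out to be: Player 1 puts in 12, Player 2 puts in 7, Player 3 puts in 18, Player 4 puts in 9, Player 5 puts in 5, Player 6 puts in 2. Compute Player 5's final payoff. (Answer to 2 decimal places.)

40.44 dollars

Total contributed: 12 + 7 + 18 + 9 + 5 + 2 = 53.
Each receives 0.48 × 53 = 25.44 from the group guarantee fund.
Player 5 keeps 20 − 5 = 15, so Player 5's payoff is 15 + 25.44 = 40.44.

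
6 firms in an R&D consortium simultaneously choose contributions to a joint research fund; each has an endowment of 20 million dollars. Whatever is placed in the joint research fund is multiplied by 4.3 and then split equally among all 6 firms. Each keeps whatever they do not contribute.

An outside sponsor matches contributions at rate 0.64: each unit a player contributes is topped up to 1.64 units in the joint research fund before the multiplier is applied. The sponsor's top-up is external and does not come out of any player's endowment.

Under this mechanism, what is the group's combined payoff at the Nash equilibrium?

With the mechanism, a contributed unit returns 4.3 × 1.64 / 6 = 1.1753 per unit of net cost to the contributor — now above 1 — so contributing fully is weakly dominant for every player.
At the Nash equilibrium everyone contributes 20. Group total payoff = 4.3 × 1.64 × 120 = 846.24.

846.24 million dollars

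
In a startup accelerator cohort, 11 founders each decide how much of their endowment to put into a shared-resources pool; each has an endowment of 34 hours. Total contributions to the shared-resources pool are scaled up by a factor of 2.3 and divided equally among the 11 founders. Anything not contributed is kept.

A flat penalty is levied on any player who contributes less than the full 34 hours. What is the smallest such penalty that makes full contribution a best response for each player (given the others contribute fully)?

Given the others contribute fully, the best deviation is to contribute 0 (any partial contribution still incurs the fine and gives up units whose private return 0.2091 is below 1).
Deviating from 34 to 0 saves 34 hours but forfeits the deviator's share of the drop in the shared-resources pool: 2.3/11 × 34 = 7.11.
So the deviation gain is 34 − 7.11 = 26.89, and the fine must be at least 26.89 hours to wipe it out.

26.89 hours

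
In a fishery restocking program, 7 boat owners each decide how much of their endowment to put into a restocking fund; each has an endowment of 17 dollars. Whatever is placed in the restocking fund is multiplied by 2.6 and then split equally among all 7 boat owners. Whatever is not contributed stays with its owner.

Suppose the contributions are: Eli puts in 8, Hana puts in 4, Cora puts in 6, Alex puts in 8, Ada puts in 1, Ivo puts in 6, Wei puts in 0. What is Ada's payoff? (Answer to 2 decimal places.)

Total contributed: 8 + 4 + 6 + 8 + 1 + 6 + 0 = 33.
Each receives 2.6 × 33 / 7 = 12.26 from the restocking fund.
Ada keeps 17 − 1 = 16, so Ada's payoff is 16 + 12.26 = 28.26.

28.26 dollars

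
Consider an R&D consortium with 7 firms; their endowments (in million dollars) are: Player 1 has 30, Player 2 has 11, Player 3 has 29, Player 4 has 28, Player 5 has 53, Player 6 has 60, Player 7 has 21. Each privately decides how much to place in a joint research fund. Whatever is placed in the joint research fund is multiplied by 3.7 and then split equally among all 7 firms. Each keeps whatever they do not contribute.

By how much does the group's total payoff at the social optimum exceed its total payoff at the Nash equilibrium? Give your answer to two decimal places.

626.40 million dollars

The private return per contributed unit is 3.7/7 = 0.5286 < 1 for every player regardless of endowment, so the Nash equilibrium is zero contribution and the group total is Σ E_j = 30 + 11 + 29 + 28 + 53 + 60 + 21 = 232.
Each contributed unit returns 3.700 to the group, so the social optimum is full contribution by everyone: group total = 3.700 × 232 = 858.40.
Efficiency loss = (3.700 − 1) × 232 = 626.40.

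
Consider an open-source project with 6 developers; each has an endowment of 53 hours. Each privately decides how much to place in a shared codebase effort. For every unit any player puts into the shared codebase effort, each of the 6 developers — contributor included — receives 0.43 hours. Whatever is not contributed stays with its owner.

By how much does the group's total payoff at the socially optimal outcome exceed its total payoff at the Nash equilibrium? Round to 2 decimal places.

The private return per contributed unit is 0.43 < 1, so contributing 0 is dominant for every player. At the Nash equilibrium everyone keeps their 53, and the group total is 6 × 53 = 318.
Each contributed unit returns 2.580 to the group as a whole (0.43 to each of 6 players), which exceeds 1, so the social optimum is full contribution: group total = 2.580 × 318 = 820.44.
Efficiency loss = 820.44 − 318 = 502.44.

502.44 hours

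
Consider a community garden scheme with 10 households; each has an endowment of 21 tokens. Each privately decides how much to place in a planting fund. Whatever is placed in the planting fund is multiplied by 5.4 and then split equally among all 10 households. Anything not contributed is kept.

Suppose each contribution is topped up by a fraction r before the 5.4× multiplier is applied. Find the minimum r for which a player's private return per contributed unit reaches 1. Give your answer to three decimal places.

With matching at rate r, one contributed unit becomes (1 + r) in the planting fund and returns 5.4 × (1 + r) / 10 to the contributor.
Setting this equal to 1: 1 + r = 10/5.4 = 1.8519.
So the minimum matching rate is r = 1.8519 − 1 = 0.852.

0.852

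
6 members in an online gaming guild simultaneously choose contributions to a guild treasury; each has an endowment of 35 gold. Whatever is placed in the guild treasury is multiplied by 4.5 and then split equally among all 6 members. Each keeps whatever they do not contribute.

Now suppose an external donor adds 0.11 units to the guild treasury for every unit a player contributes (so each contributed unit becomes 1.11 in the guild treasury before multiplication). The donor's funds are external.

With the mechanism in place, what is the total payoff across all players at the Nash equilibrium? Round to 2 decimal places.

210.00 gold

With the mechanism, a contributed unit returns 4.5 × 1.11 / 6 = 0.8325 per unit of net cost — still below 1 — so contributing 0 remains dominant for every player.
At the Nash equilibrium no one contributes; group total payoff = 6 × 35 = 210.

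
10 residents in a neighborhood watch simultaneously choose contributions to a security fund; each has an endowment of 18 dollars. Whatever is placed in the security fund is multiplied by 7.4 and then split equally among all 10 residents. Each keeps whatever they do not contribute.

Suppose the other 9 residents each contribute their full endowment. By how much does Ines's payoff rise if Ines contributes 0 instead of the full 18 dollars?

Switching from a contribution of 18 to 0 lets Ines keep an extra 18 dollars, but lowers the security fund by 18, which costs Ines their own share of that drop: 7.4/10 × 18 = 13.32.
Net gain = 18 − 13.32 = 4.68. The private return per contributed unit (0.7400) is below 1, so free-riding is indeed the best response regardless of what the others do.

4.68 dollars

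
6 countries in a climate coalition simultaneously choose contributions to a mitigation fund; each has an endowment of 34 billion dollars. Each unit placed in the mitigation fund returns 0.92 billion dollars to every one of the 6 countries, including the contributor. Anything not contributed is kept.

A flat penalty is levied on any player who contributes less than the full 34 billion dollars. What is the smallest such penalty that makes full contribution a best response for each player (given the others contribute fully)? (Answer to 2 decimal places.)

Given the others contribute fully, the best deviation is to contribute 0 (any partial contribution still incurs the fine and gives up units whose private return 0.92 is below 1).
Deviating from 34 to 0 saves 34 billion dollars but forfeits the deviator's share of the drop in the mitigation fund: 0.92 × 34 = 31.28.
So the deviation gain is 34 − 31.28 = 2.72, and the fine must be at least 2.72 billion dollars to wipe it out.

2.72 billion dollars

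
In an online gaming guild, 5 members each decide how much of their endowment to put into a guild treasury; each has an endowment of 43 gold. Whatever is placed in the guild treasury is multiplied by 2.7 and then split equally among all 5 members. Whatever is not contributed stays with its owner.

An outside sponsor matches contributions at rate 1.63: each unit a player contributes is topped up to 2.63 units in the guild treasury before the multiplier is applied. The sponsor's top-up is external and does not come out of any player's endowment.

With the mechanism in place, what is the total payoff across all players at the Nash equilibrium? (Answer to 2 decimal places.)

1526.72 gold

Under the mechanism each unit contributed yields 2.7 × 2.63 / 5 = 1.4202 back to its contributor per unit of net cost, which exceeds 1, making full contribution the dominant choice for everyone.
So the Nash equilibrium is full contribution by all 5; the group earns 2.7 × 2.63 × 215 = 1526.72.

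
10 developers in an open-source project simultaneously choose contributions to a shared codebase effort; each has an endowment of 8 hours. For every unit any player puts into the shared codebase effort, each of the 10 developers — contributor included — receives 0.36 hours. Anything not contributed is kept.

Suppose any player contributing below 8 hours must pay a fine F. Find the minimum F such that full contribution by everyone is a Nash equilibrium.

Given the others contribute fully, the best deviation is to contribute 0 (any partial contribution still incurs the fine and gives up units whose private return 0.36 is below 1).
Deviating from 8 to 0 saves 8 hours but forfeits the deviator's share of the drop in the shared codebase effort: 0.36 × 8 = 2.88.
So the deviation gain is 8 − 2.88 = 5.12, and the fine must be at least 5.12 hours to wipe it out.

5.12 hours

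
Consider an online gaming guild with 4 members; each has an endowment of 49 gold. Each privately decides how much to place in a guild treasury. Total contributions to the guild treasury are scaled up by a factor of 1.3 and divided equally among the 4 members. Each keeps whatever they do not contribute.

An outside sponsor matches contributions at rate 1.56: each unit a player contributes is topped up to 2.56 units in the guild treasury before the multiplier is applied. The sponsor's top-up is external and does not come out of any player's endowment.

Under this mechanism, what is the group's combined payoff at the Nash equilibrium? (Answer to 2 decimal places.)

The effective private return is 1.3 × 2.56 / 4 = 0.8320, which is still under 1, so the mechanism doesn't change anyone's dominant strategy: zero contribution.
Everyone keeps their endowment and the group total is 4 × 49 = 196.

196.00 gold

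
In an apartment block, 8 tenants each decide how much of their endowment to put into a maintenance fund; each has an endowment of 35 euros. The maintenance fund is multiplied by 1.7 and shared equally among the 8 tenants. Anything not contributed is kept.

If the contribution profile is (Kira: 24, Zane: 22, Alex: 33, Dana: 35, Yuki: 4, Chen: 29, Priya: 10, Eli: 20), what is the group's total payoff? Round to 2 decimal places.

Total contributed: 24 + 22 + 33 + 35 + 4 + 29 + 10 + 20 = 177; total kept: 8 × 35 − 177 = 103.
The maintenance fund pays out 1.7 × 177 = 300.90 in aggregate.
Group total = 103 + 300.90 = 403.90.

403.90 euros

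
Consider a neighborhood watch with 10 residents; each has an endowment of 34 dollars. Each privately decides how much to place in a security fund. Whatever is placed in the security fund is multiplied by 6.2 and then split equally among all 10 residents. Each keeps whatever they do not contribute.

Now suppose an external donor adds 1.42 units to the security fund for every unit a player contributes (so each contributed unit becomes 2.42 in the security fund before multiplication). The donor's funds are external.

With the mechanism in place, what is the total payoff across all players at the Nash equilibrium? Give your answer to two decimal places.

The effective private return per unit is now 6.2 × 2.42 / 10 = 1.5004 > 1, so every player's dominant strategy flips to full contribution.
So the Nash equilibrium is full contribution by all 10; the group earns 6.2 × 2.42 × 340 = 5101.36.

5101.36 dollars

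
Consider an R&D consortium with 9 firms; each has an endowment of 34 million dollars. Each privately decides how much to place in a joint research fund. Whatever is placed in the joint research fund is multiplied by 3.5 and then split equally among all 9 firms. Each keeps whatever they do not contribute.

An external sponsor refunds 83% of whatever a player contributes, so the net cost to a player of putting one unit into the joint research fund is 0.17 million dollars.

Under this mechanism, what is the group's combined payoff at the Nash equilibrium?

1324.98 million dollars

With the mechanism, a contributed unit returns (3.5/9) / 0.17 = 2.2876 per unit of net cost to the contributor — now above 1 — so contributing fully is weakly dominant for every player.
At the Nash equilibrium everyone contributes 34. Group total payoff = 9 × (34 × 0.83 + 3.5 × 34) = 1324.98.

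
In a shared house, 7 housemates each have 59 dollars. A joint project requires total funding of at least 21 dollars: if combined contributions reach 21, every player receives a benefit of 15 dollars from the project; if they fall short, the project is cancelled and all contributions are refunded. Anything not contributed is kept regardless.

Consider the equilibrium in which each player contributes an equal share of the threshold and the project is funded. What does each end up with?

Equal share of the threshold: 21/7 = 3.
At this profile no one gains by cutting their contribution: any cut drops the total below 21, the project is cancelled, contributions are refunded, and the deviator ends with 59, which is less than 59 − 3 + 15 = 71. Contributing more than 3 just wastes the excess. So contributing exactly 3 is a best response.
Each player's payoff: 59 − 3 + 15 = 71.

71 dollars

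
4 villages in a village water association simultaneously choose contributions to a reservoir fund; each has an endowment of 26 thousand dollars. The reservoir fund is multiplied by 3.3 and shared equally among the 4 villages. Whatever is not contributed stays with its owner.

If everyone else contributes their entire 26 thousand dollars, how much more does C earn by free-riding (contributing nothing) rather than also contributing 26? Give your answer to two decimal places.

4.55 thousand dollars

Switching from a contribution of 26 to 0 lets C keep an extra 26 thousand dollars, but lowers the reservoir fund by 26, which costs C their own share of that drop: 3.3/4 × 26 = 21.45.
Net gain = 26 − 21.45 = 4.55. The private return per contributed unit (0.8250) is below 1, so free-riding is indeed the best response regardless of what the others do.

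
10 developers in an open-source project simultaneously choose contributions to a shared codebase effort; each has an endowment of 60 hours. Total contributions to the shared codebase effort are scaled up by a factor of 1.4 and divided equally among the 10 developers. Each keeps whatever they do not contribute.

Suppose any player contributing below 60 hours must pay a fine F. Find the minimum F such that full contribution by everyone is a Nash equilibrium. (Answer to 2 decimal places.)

Given the others contribute fully, the best deviation is to contribute 0 (any partial contribution still incurs the fine and gives up units whose private return 0.1400 is below 1).
Deviating from 60 to 0 saves 60 hours but forfeits the deviator's share of the drop in the shared codebase effort: 1.4/10 × 60 = 8.40.
So the deviation gain is 60 − 8.40 = 51.60, and the fine must be at least 51.60 hours to wipe it out.

51.60 hours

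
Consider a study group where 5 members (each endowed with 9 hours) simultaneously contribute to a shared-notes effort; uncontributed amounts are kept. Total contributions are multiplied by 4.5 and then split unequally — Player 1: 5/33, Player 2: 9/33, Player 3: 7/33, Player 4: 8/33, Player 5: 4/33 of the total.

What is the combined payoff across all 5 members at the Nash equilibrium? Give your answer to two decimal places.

A player with share s gets back 4.5·s per unit contributed, so full contribution is dominant for anyone with s > 1/4.5 = 0.2222 and zero contribution is dominant for anyone below.
Player 2 and Player 4 clear that bar, contributing 9 each; the remaining 3 contribute 0. Total contributed: 18.
The shared-notes effort pays out 4.5 × 18 = 81.00 in total (split across the unequal shares, but the aggregate is all that matters for the group sum).
The 3 free-riders keep 9 each, adding 27. Group total = 27 + 81.00 = 108.00.

108.00 hours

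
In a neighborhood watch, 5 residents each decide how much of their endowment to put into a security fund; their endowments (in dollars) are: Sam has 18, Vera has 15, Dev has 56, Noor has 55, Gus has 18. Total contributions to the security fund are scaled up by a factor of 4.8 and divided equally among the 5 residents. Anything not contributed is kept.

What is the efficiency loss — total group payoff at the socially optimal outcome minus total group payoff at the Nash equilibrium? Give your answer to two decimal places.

The private return per contributed unit is 4.8/5 = 0.9600 < 1 for every player regardless of endowment, so the Nash equilibrium is zero contribution and the group total is Σ E_j = 18 + 15 + 56 + 55 + 18 = 162.
Each contributed unit returns 4.800 to the group, so the social optimum is full contribution by everyone: group total = 4.800 × 162 = 777.60.
Efficiency loss = (4.800 − 1) × 162 = 615.60.

615.60 dollars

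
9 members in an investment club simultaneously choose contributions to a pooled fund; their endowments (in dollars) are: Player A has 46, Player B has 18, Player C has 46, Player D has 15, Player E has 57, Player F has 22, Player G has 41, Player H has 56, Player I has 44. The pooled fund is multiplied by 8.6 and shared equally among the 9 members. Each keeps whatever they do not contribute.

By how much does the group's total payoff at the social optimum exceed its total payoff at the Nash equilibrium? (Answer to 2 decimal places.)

The private return per contributed unit is 8.6/9 = 0.9556 < 1 for every player regardless of endowment, so the Nash equilibrium is zero contribution and the group total is Σ E_j = 46 + 18 + 46 + 15 + 57 + 22 + 41 + 56 + 44 = 345.
Each contributed unit returns 8.600 to the group, so the social optimum is full contribution by everyone: group total = 8.600 × 345 = 2967.00.
Efficiency loss = (8.600 − 1) × 345 = 2622.00.

2622.00 dollars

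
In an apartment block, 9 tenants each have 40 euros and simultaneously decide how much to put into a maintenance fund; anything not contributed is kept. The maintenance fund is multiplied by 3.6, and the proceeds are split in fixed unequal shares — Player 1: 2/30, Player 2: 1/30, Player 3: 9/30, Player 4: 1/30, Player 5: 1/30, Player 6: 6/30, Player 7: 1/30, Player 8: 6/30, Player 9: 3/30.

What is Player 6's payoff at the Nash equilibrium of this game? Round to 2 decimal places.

Player j's private return per contributed unit is 3.6 × (j's share). Contributing is weakly dominant for j when that share is at least 1/3.6 = 0.2778, and contributing 0 is dominant otherwise.
Only Player 3 (9/30) clears that bar, contributing 40; the remaining 8 contribute 0. Total contributed: 40.
Player 6 keeps 40 and receives 3.6 × 40 × 6/30 = 28.80 from the maintenance fund, for a payoff of 68.80.

68.80 euros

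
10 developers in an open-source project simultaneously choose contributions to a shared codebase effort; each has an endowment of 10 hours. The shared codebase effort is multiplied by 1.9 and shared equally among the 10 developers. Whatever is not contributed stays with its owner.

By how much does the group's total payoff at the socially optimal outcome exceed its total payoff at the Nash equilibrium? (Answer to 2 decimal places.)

90.00 hours

Each contributed unit returns 1.9/10 = 0.1900 to its contributor — below 1 — so contributing 0 is dominant for every player. At the Nash equilibrium everyone keeps their 10, and the group total is 10 × 10 = 100.
Each contributed unit returns 1.900 to the group as a whole (0.1900 to each of 10 players), which exceeds 1, so the social optimum is full contribution: group total = 1.900 × 100 = 190.00.
Efficiency loss = 190.00 − 100 = 90.00.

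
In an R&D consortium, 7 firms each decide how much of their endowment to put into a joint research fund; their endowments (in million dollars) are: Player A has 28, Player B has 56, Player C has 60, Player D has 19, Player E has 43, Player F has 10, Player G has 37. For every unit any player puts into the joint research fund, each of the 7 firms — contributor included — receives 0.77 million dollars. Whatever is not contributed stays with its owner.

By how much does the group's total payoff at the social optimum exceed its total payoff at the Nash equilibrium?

1110.67 million dollars

The private return per contributed unit is 0.77 < 1 for everyone, so the Nash equilibrium is zero contribution and the group total is Σ E_j = 28 + 56 + 60 + 19 + 43 + 10 + 37 = 253.
Each contributed unit returns 5.390 to the group, so the social optimum is full contribution by everyone: group total = 5.390 × 253 = 1363.67.
Efficiency loss = (5.390 − 1) × 253 = 1110.67.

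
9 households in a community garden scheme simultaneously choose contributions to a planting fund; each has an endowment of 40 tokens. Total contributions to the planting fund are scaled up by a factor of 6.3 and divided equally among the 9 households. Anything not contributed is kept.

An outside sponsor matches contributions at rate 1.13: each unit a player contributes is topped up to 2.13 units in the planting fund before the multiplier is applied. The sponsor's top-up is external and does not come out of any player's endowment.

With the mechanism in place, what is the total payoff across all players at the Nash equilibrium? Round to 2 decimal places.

With the mechanism, a contributed unit returns 6.3 × 2.13 / 9 = 1.4910 per unit of net cost to the contributor — now above 1 — so contributing fully is weakly dominant for every player.
So the Nash equilibrium is full contribution by all 9; the group earns 6.3 × 2.13 × 360 = 4830.84.

4830.84 tokens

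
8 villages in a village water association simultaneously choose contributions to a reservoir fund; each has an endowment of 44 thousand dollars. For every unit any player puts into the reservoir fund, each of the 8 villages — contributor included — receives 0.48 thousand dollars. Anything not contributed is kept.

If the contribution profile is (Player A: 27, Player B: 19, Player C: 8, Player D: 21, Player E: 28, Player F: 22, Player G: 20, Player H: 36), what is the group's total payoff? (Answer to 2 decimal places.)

Total contributed: 27 + 19 + 8 + 21 + 28 + 22 + 20 + 36 = 181; total kept: 8 × 44 − 181 = 171.
The reservoir fund pays out 0.48 × 8 × 181 = 695.04 in aggregate.
Group total = 171 + 695.04 = 866.04.

866.04 thousand dollars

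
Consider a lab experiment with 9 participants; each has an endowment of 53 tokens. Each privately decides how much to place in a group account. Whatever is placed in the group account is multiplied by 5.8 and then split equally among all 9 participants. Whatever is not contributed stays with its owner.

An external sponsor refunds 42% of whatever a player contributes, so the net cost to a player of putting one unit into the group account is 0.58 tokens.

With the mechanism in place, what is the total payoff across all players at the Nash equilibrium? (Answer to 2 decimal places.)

With the mechanism, a contributed unit returns (5.8/9) / 0.58 = 1.1111 per unit of net cost to the contributor — now above 1 — so contributing fully is weakly dominant for every player.
At the Nash equilibrium everyone contributes 53. Group total payoff = 9 × (53 × 0.42 + 5.8 × 53) = 2966.94.

2966.94 tokens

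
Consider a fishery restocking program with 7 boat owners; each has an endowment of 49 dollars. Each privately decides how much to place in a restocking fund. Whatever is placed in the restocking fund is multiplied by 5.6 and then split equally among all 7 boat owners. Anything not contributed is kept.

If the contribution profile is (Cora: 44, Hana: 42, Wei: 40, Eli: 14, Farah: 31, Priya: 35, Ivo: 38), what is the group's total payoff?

Total contributed: 44 + 42 + 40 + 14 + 31 + 35 + 38 = 244; total kept: 7 × 49 − 244 = 99.
The restocking fund pays out 5.6 × 244 = 1366.40 in aggregate.
Group total = 99 + 1366.40 = 1465.40.

1465.40 dollars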